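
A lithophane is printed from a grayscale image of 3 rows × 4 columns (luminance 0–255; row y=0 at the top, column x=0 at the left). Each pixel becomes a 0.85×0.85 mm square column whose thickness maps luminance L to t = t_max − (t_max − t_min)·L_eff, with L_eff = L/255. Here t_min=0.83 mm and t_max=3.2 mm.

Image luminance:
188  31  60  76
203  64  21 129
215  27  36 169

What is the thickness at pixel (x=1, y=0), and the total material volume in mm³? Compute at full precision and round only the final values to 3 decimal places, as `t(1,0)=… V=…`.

span = t_max - t_min = 3.2 - 0.83 = 2.370
L(1,0) = 31, L_eff = 31/255 = 0.121569
t(1,0) = 3.2 - 2.370·0.121569 = 2.912
Σt over all 3·4 pixels = 230099/8500 ≈ 27.0704706
V = pitch²·Σt = 0.85²·230099/8500 = 19.558

t(1,0)=2.912 V=19.558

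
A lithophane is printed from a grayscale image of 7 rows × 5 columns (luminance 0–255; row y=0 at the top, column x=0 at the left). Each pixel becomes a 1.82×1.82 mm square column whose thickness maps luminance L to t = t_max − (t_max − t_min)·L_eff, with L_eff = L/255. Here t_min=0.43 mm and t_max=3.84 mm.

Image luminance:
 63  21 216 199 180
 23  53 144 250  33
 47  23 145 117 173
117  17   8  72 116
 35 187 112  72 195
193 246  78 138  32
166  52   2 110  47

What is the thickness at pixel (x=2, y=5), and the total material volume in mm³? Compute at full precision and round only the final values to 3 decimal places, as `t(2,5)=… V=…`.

span = t_max - t_min = 3.84 - 0.43 = 3.410
L(2,5) = 78, L_eff = 78/255 = 0.305882
t(2,5) = 3.84 - 3.410·0.305882 = 2.797
Σt over all 7·5 pixels = 1085819/12750 ≈ 85.1622745
V = pitch²·Σt = 1.82²·1085819/12750 = 282.092

t(2,5)=2.797 V=282.092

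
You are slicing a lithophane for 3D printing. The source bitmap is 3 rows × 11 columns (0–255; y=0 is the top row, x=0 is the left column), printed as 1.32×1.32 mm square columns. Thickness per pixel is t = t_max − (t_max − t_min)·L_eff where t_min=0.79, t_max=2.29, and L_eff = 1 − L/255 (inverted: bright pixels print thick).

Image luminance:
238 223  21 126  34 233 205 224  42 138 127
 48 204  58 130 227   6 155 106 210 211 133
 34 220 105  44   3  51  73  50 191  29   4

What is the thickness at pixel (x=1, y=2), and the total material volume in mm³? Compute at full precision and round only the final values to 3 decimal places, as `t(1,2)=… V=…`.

span = t_max - t_min = 2.29 - 0.79 = 1.500
L(1,2) = 220, L_eff = 1 - 220/255 = 0.137255 (inverted)
t(1,2) = 2.29 - 1.500·0.137255 = 2.084
Σt over all 3·11 pixels = 83349/1700 ≈ 49.0288235
V = pitch²·Σt = 1.32²·83349/1700 = 85.428

t(1,2)=2.084 V=85.428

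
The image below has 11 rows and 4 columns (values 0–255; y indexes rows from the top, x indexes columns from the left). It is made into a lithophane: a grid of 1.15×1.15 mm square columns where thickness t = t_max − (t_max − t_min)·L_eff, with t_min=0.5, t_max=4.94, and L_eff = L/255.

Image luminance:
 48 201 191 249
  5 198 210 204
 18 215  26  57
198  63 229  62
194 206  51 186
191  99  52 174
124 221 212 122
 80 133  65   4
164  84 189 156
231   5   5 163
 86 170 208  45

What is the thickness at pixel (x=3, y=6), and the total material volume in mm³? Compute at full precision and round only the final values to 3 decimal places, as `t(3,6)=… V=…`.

span = t_max - t_min = 4.94 - 0.5 = 4.440
L(3,6) = 122, L_eff = 122/255 = 0.478431
t(3,6) = 4.94 - 4.440·0.478431 = 2.816
Σt over all 11·4 pixels = 247512/2125 ≈ 116.4762353
V = pitch²·Σt = 1.15²·247512/2125 = 154.040

t(3,6)=2.816 V=154.040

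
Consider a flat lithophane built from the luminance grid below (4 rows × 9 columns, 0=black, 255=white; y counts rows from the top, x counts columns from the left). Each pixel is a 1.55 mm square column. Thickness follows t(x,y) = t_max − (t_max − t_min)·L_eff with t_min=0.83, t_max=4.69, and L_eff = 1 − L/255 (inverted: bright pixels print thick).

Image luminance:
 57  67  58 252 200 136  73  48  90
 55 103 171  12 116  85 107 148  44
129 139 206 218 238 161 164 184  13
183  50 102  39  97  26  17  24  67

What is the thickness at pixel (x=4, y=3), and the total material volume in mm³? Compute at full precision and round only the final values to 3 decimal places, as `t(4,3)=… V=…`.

span = t_max - t_min = 4.69 - 0.83 = 3.860
L(4,3) = 97, L_eff = 1 - 97/255 = 0.619608 (inverted)
t(4,3) = 4.69 - 3.860·0.619608 = 2.298
Σt over all 4·9 pixels = 376539/4250 ≈ 88.5974118
V = pitch²·Σt = 1.55²·376539/4250 = 212.855

t(4,3)=2.298 V=212.855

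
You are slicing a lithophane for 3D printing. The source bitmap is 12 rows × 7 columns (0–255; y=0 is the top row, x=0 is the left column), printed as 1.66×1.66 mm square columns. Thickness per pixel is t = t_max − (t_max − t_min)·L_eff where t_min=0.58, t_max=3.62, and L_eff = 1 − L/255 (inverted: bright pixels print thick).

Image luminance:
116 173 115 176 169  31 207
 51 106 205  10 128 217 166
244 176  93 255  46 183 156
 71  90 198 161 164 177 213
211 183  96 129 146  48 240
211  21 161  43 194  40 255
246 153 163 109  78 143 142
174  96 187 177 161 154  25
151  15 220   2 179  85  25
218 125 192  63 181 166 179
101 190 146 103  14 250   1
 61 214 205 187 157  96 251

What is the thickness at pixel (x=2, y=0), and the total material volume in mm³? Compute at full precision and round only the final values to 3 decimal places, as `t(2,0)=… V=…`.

t(2,0)=1.951 V=523.867

span = t_max - t_min = 3.62 - 0.58 = 3.040
L(2,0) = 115, L_eff = 1 - 115/255 = 0.549020 (inverted)
t(2,0) = 3.62 - 3.040·0.549020 = 1.951
Σt over all 12·7 pixels = 48478/255 ≈ 190.1098039
V = pitch²·Σt = 1.66²·48478/255 = 523.867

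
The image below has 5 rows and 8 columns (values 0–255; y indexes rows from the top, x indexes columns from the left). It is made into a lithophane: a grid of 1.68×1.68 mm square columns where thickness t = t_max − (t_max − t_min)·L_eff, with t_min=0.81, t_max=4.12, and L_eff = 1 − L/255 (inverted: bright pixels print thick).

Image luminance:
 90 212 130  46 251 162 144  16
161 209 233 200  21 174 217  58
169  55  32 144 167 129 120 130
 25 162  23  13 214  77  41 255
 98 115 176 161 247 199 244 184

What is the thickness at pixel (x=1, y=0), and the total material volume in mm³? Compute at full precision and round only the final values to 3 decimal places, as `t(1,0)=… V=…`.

t(1,0)=3.562 V=293.090

span = t_max - t_min = 4.12 - 0.81 = 3.310
L(1,0) = 212, L_eff = 1 - 212/255 = 0.168627 (inverted)
t(1,0) = 4.12 - 3.310·0.168627 = 3.562
Σt over all 5·8 pixels = 662006/6375 ≈ 103.8440784
V = pitch²·Σt = 1.68²·662006/6375 = 293.090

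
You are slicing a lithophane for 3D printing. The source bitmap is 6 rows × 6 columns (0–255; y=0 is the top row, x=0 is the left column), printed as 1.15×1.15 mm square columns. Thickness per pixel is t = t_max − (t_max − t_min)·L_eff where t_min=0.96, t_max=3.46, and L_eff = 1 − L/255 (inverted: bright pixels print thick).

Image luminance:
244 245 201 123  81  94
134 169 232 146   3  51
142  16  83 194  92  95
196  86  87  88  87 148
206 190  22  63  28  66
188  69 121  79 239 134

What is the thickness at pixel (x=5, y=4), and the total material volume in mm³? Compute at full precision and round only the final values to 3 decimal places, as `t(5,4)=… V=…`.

span = t_max - t_min = 3.46 - 0.96 = 2.500
L(5,4) = 66, L_eff = 1 - 66/255 = 0.741176 (inverted)
t(5,4) = 3.46 - 2.500·0.741176 = 1.607
Σt over all 6·6 pixels = 99589/1275 ≈ 78.1090196
V = pitch²·Σt = 1.15²·99589/1275 = 103.299

t(5,4)=1.607 V=103.299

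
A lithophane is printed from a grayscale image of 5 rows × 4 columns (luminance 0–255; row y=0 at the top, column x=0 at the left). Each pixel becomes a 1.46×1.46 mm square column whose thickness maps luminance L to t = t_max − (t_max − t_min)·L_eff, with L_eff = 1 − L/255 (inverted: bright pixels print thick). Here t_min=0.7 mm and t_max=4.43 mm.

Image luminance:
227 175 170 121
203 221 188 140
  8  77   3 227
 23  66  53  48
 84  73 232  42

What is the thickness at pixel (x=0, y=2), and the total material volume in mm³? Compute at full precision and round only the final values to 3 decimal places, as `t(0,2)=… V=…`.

span = t_max - t_min = 4.43 - 0.7 = 3.730
L(0,2) = 8, L_eff = 1 - 8/255 = 0.968627 (inverted)
t(0,2) = 4.43 - 3.730·0.968627 = 0.817
Σt over all 5·4 pixels = 1245113/25500 ≈ 48.8279608
V = pitch²·Σt = 1.46²·1245113/25500 = 104.082

t(0,2)=0.817 V=104.082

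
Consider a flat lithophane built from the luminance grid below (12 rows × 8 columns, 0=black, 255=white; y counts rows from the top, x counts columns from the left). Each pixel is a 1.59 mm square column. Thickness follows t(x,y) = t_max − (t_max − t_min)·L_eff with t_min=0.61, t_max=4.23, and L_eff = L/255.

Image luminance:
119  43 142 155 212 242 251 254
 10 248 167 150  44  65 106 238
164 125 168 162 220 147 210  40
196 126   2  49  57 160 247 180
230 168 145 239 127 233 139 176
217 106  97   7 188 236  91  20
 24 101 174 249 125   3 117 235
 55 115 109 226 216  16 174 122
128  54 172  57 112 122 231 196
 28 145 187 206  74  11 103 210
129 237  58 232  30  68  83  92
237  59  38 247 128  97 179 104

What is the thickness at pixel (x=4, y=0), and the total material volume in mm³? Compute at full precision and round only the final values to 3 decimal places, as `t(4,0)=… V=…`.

t(4,0)=1.220 V=551.690

span = t_max - t_min = 4.23 - 0.61 = 3.620
L(4,0) = 212, L_eff = 212/255 = 0.831373
t(4,0) = 4.23 - 3.620·0.831373 = 1.220
Σt over all 12·8 pixels = 927449/4250 ≈ 218.2232941
V = pitch²·Σt = 1.59²·927449/4250 = 551.690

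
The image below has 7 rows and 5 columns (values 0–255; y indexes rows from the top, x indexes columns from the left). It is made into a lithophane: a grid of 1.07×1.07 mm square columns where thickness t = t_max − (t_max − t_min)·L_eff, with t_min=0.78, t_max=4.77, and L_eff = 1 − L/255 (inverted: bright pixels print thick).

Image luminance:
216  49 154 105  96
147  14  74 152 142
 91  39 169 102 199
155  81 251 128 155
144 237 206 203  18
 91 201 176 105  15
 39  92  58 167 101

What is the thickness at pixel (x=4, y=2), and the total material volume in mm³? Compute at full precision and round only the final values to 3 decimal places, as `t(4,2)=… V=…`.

t(4,2)=3.894 V=109.577

span = t_max - t_min = 4.77 - 0.78 = 3.990
L(4,2) = 199, L_eff = 1 - 199/255 = 0.219608 (inverted)
t(4,2) = 4.77 - 3.990·0.219608 = 3.894
Σt over all 7·5 pixels = 406763/4250 ≈ 95.7089412
V = pitch²·Σt = 1.07²·406763/4250 = 109.577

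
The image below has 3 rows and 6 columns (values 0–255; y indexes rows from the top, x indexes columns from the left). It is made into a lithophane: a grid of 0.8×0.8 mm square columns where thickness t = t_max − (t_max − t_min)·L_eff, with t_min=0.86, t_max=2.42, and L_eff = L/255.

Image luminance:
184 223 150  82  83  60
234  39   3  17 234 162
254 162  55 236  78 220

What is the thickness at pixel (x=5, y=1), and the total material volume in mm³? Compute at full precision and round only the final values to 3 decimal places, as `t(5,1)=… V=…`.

span = t_max - t_min = 2.42 - 0.86 = 1.560
L(5,1) = 162, L_eff = 162/255 = 0.635294
t(5,1) = 2.42 - 1.560·0.635294 = 1.429
Σt over all 3·6 pixels = 60377/2125 ≈ 28.4127059
V = pitch²·Σt = 0.8²·60377/2125 = 18.184

t(5,1)=1.429 V=18.184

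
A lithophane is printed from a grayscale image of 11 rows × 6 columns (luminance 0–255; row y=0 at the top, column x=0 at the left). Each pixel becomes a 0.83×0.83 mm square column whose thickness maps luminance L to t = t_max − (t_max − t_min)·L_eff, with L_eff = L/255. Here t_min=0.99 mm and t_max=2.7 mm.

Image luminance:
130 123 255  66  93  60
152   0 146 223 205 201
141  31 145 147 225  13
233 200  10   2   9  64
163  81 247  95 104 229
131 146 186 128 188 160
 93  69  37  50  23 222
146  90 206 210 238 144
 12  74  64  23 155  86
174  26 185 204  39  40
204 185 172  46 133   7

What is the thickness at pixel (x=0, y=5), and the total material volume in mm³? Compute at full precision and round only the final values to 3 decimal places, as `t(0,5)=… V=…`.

t(0,5)=1.822 V=85.393

span = t_max - t_min = 2.7 - 0.99 = 1.710
L(0,5) = 131, L_eff = 131/255 = 0.513725
t(0,5) = 2.7 - 1.710·0.513725 = 1.822
Σt over all 11·6 pixels = 1053627/8500 ≈ 123.9561176
V = pitch²·Σt = 0.83²·1053627/8500 = 85.393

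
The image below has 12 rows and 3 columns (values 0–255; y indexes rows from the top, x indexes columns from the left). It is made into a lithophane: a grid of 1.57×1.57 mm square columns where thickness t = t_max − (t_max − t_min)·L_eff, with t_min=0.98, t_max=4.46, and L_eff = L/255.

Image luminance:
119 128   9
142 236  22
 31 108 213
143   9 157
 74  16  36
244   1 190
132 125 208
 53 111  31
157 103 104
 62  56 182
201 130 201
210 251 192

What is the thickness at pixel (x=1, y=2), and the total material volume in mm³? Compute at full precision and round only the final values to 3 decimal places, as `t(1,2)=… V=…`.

t(1,2)=2.986 V=248.192

span = t_max - t_min = 4.46 - 0.98 = 3.480
L(1,2) = 108, L_eff = 108/255 = 0.423529
t(1,2) = 4.46 - 3.480·0.423529 = 2.986
Σt over all 12·3 pixels = 213967/2125 ≈ 100.6903529
V = pitch²·Σt = 1.57²·213967/2125 = 248.192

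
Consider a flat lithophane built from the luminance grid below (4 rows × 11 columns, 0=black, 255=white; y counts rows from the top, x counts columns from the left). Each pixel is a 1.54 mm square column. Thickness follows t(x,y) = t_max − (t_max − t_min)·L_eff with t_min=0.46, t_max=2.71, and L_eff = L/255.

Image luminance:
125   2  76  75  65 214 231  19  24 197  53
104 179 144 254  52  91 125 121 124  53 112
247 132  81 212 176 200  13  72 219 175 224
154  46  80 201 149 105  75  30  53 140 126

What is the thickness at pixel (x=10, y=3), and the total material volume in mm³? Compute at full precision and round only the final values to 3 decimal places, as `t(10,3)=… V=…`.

span = t_max - t_min = 2.71 - 0.46 = 2.250
L(10,3) = 126, L_eff = 126/255 = 0.494118
t(10,3) = 2.71 - 2.250·0.494118 = 1.598
Σt over all 4·11 pixels = 61229/850 ≈ 72.0341176
V = pitch²·Σt = 1.54²·61229/850 = 170.836

t(10,3)=1.598 V=170.836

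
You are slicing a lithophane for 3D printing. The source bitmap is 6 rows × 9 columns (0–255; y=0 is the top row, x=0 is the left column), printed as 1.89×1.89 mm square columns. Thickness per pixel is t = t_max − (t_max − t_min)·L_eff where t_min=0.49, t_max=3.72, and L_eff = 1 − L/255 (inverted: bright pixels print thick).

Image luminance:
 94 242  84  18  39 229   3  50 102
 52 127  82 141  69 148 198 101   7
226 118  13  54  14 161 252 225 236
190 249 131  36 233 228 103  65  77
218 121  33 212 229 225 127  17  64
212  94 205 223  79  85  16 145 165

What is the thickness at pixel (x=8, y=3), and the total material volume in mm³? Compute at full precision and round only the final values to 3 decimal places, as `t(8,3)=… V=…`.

span = t_max - t_min = 3.72 - 0.49 = 3.230
L(8,3) = 77, L_eff = 1 - 77/255 = 0.698039 (inverted)
t(8,3) = 3.72 - 3.230·0.698039 = 1.465
Σt over all 6·9 pixels = 113.442
V = pitch²·Σt = 1.89²·113.442 = 405.226

t(8,3)=1.465 V=405.226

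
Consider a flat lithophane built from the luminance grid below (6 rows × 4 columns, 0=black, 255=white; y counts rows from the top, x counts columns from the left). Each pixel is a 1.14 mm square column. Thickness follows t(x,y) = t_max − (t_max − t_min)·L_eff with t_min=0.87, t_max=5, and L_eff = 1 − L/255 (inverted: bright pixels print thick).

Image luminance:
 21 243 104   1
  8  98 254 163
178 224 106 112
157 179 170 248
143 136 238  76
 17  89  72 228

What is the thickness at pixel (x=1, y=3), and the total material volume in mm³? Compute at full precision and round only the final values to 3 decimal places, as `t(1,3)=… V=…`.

t(1,3)=3.769 V=95.859

span = t_max - t_min = 5 - 0.87 = 4.130
L(1,3) = 179, L_eff = 1 - 179/255 = 0.298039 (inverted)
t(1,3) = 5 - 4.130·0.298039 = 3.769
Σt over all 6·4 pixels = 376177/5100 ≈ 73.7601961
V = pitch²·Σt = 1.14²·376177/5100 = 95.859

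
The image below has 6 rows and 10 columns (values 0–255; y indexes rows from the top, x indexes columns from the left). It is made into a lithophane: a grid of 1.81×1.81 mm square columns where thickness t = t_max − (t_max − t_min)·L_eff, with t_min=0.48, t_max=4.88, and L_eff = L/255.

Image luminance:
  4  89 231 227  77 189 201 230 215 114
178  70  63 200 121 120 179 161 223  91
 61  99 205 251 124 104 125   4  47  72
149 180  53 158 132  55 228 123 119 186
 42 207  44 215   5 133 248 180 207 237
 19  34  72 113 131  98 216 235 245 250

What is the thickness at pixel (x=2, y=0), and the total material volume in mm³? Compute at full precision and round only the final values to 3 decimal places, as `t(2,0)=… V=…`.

t(2,0)=0.894 V=485.022

span = t_max - t_min = 4.88 - 0.48 = 4.400
L(2,0) = 231, L_eff = 231/255 = 0.905882
t(2,0) = 4.88 - 4.400·0.905882 = 0.894
Σt over all 6·10 pixels = 188762/1275 ≈ 148.0486275
V = pitch²·Σt = 1.81²·188762/1275 = 485.022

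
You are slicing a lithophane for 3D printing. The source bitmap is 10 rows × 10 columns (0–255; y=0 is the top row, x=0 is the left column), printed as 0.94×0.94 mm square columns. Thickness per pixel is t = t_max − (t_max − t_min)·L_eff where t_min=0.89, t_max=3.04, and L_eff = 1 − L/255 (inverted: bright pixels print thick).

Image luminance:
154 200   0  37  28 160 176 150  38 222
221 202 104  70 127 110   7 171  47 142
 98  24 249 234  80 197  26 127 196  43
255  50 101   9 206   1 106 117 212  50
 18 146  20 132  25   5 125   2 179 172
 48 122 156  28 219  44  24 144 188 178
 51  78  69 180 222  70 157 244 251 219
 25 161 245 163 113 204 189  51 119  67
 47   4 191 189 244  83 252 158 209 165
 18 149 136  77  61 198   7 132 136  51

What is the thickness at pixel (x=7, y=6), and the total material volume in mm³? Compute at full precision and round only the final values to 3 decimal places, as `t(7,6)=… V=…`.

t(7,6)=2.947 V=168.837

span = t_max - t_min = 3.04 - 0.89 = 2.150
L(7,6) = 244, L_eff = 1 - 244/255 = 0.043137 (inverted)
t(7,6) = 3.04 - 2.150·0.043137 = 2.947
Σt over all 10·10 pixels = 974501/5100 ≈ 191.0786275
V = pitch²·Σt = 0.94²·974501/5100 = 168.837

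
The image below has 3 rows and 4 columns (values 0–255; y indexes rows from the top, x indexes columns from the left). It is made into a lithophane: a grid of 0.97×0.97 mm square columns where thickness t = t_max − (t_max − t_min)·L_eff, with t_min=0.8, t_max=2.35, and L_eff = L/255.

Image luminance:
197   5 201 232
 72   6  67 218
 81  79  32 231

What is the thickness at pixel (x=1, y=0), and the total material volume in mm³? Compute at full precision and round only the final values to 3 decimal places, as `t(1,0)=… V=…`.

t(1,0)=2.320 V=18.406

span = t_max - t_min = 2.35 - 0.8 = 1.550
L(1,0) = 5, L_eff = 5/255 = 0.019608
t(1,0) = 2.35 - 1.550·0.019608 = 2.320
Σt over all 3·4 pixels = 99769/5100 ≈ 19.5625490
V = pitch²·Σt = 0.97²·99769/5100 = 18.406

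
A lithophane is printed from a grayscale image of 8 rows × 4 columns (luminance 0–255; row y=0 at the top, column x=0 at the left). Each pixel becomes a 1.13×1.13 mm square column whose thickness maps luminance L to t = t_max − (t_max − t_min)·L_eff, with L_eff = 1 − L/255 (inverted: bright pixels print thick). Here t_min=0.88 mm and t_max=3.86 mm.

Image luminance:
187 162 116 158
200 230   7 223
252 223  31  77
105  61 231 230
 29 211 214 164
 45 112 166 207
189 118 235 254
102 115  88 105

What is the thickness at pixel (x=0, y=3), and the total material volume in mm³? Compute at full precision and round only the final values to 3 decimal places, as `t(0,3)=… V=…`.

span = t_max - t_min = 3.86 - 0.88 = 2.980
L(0,3) = 105, L_eff = 1 - 105/255 = 0.588235 (inverted)
t(0,3) = 3.86 - 2.980·0.588235 = 2.107
Σt over all 8·4 pixels = 1081243/12750 ≈ 84.8033725
V = pitch²·Σt = 1.13²·1081243/12750 = 108.285

t(0,3)=2.107 V=108.285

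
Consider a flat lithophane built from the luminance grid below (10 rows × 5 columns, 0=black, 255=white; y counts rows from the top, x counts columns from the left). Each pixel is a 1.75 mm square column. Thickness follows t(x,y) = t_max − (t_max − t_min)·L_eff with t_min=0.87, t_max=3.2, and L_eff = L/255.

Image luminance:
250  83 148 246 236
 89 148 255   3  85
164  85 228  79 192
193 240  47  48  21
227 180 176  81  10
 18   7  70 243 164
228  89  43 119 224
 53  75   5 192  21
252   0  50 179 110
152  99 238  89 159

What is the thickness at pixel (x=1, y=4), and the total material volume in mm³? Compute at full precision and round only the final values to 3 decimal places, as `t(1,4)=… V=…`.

t(1,4)=1.555 V=311.106

span = t_max - t_min = 3.2 - 0.87 = 2.330
L(1,4) = 180, L_eff = 180/255 = 0.705882
t(1,4) = 3.2 - 2.330·0.705882 = 1.555
Σt over all 10·5 pixels = 863477/8500 ≈ 101.5855294
V = pitch²·Σt = 1.75²·863477/8500 = 311.106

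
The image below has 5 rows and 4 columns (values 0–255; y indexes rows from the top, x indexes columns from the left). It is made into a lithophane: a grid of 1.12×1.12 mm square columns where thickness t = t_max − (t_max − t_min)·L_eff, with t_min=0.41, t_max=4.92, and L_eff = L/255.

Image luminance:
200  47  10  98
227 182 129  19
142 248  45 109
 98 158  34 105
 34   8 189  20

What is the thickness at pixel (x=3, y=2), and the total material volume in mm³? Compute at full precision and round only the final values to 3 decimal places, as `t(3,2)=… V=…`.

span = t_max - t_min = 4.92 - 0.41 = 4.510
L(3,2) = 109, L_eff = 109/255 = 0.427451
t(3,2) = 4.92 - 4.510·0.427451 = 2.992
Σt over all 5·4 pixels = 780599/12750 ≈ 61.2234510
V = pitch²·Σt = 1.12²·780599/12750 = 76.799

t(3,2)=2.992 V=76.799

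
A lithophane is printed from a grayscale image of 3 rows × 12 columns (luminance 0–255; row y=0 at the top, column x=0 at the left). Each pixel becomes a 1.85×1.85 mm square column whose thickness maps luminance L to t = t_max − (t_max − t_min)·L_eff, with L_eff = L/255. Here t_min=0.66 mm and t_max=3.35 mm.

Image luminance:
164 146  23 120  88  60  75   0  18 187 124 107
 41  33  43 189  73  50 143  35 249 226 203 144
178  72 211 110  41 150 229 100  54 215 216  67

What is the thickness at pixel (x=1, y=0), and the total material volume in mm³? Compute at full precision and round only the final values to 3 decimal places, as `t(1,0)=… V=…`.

t(1,0)=1.810 V=261.694

span = t_max - t_min = 3.35 - 0.66 = 2.690
L(1,0) = 146, L_eff = 146/255 = 0.572549
t(1,0) = 3.35 - 2.690·0.572549 = 1.810
Σt over all 3·12 pixels = 487451/6375 ≈ 76.4629020
V = pitch²·Σt = 1.85²·487451/6375 = 261.694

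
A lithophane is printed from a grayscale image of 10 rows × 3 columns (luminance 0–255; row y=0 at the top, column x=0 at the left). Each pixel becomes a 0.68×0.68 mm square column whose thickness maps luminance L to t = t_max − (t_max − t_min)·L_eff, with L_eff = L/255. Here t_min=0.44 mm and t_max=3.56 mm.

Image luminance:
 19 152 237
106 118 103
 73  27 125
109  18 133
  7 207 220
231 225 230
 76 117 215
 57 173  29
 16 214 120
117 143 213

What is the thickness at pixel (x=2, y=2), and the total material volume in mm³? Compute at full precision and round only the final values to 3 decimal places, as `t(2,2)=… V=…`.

span = t_max - t_min = 3.56 - 0.44 = 3.120
L(2,2) = 125, L_eff = 125/255 = 0.490196
t(2,2) = 3.56 - 3.120·0.490196 = 2.031
Σt over all 10·3 pixels = 25474/425 ≈ 59.9388235
V = pitch²·Σt = 0.68²·25474/425 = 27.716

t(2,2)=2.031 V=27.716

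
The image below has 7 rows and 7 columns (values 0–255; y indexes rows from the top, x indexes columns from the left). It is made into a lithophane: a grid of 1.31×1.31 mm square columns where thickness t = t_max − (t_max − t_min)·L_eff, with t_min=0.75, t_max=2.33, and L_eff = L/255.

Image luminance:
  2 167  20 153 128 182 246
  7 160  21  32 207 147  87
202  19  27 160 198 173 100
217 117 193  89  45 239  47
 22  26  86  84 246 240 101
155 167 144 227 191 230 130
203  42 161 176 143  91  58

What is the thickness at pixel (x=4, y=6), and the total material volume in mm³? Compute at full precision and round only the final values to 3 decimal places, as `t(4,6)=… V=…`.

span = t_max - t_min = 2.33 - 0.75 = 1.580
L(4,6) = 143, L_eff = 143/255 = 0.560784
t(4,6) = 2.33 - 1.580·0.560784 = 1.444
Σt over all 7·7 pixels = 1914671/25500 ≈ 75.0851373
V = pitch²·Σt = 1.31²·1914671/25500 = 128.854

t(4,6)=1.444 V=128.854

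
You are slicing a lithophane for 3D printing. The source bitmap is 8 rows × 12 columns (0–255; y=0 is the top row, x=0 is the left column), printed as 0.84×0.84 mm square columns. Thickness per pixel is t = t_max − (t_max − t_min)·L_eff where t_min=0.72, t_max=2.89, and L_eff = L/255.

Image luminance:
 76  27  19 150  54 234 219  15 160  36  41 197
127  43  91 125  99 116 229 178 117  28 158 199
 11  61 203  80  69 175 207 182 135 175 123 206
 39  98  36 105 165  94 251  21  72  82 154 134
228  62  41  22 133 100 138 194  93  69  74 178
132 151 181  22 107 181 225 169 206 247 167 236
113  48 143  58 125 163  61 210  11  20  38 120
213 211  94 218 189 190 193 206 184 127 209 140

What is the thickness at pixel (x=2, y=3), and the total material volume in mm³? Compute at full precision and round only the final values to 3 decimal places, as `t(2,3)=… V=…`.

span = t_max - t_min = 2.89 - 0.72 = 2.170
L(2,3) = 36, L_eff = 36/255 = 0.141176
t(2,3) = 2.89 - 2.170·0.141176 = 2.584
Σt over all 8·12 pixels = 1103792/6375 ≈ 173.1438431
V = pitch²·Σt = 0.84²·1103792/6375 = 122.170

t(2,3)=2.584 V=122.170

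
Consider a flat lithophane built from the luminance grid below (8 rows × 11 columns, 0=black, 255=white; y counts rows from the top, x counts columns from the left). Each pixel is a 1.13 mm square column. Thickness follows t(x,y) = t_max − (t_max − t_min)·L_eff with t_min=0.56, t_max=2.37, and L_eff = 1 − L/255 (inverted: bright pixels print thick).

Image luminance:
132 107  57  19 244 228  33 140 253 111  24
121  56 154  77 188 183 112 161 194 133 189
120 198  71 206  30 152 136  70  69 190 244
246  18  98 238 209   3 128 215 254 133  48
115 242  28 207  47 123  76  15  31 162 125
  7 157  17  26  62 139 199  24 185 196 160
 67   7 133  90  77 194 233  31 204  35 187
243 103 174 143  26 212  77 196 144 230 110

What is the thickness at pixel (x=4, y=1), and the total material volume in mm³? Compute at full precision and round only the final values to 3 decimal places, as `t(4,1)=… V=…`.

t(4,1)=1.894 V=164.899

span = t_max - t_min = 2.37 - 0.56 = 1.810
L(4,1) = 188, L_eff = 1 - 188/255 = 0.262745 (inverted)
t(4,1) = 2.37 - 1.810·0.262745 = 1.894
Σt over all 8·11 pixels = 3293071/25500 ≈ 129.1400392
V = pitch²·Σt = 1.13²·3293071/25500 = 164.899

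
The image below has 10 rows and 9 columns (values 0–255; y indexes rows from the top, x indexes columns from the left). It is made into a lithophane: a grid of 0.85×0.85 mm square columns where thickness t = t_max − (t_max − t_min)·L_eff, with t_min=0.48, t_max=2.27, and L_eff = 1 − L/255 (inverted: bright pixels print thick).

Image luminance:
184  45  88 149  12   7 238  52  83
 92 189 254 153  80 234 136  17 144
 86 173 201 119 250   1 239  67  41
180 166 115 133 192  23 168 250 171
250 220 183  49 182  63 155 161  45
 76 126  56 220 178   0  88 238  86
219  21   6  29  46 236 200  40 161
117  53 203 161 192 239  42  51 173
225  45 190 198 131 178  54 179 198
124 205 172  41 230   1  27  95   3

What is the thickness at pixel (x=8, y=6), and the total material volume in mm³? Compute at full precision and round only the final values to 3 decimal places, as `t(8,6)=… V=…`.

span = t_max - t_min = 2.27 - 0.48 = 1.790
L(8,6) = 161, L_eff = 1 - 161/255 = 0.368627 (inverted)
t(8,6) = 2.27 - 1.790·0.368627 = 1.610
Σt over all 10·9 pixels = 3176747/25500 ≈ 124.5783137
V = pitch²·Σt = 0.85²·3176747/25500 = 90.008

t(8,6)=1.610 V=90.008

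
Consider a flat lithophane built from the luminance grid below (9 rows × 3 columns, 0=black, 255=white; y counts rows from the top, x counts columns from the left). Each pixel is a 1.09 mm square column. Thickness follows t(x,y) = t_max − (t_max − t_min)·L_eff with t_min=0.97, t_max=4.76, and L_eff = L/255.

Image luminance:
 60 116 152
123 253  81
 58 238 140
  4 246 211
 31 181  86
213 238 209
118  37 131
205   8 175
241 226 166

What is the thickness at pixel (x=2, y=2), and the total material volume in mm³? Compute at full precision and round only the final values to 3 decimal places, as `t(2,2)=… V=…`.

t(2,2)=2.679 V=82.997

span = t_max - t_min = 4.76 - 0.97 = 3.790
L(2,2) = 140, L_eff = 140/255 = 0.549020
t(2,2) = 4.76 - 3.790·0.549020 = 2.679
Σt over all 9·3 pixels = 1781347/25500 ≈ 69.8567451
V = pitch²·Σt = 1.09²·1781347/25500 = 82.997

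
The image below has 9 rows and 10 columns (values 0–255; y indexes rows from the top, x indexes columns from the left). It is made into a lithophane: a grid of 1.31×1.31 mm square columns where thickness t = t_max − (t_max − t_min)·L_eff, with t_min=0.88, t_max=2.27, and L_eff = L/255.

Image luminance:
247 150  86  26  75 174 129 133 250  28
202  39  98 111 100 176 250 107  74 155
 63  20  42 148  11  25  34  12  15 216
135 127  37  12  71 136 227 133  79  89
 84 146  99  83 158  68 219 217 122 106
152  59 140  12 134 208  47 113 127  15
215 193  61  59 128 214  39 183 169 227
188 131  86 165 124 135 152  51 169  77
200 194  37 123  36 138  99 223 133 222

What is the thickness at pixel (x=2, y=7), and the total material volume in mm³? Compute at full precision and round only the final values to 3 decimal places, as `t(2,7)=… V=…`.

t(2,7)=1.801 V=250.301

span = t_max - t_min = 2.27 - 0.88 = 1.390
L(2,7) = 86, L_eff = 86/255 = 0.337255
t(2,7) = 2.27 - 1.390·0.337255 = 1.801
Σt over all 9·10 pixels = 309941/2125 ≈ 145.8545882
V = pitch²·Σt = 1.31²·309941/2125 = 250.301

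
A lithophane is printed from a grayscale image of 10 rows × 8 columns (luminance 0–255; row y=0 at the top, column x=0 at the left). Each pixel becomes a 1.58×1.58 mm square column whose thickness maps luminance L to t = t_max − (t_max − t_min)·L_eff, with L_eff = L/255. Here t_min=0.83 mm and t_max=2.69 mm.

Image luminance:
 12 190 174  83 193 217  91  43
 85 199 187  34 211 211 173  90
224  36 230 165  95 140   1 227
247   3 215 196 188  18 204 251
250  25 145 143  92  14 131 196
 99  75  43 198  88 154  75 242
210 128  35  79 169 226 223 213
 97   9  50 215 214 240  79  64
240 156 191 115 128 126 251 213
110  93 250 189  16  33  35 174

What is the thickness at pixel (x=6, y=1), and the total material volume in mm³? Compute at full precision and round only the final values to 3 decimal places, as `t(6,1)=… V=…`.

span = t_max - t_min = 2.69 - 0.83 = 1.860
L(6,1) = 173, L_eff = 173/255 = 0.678431
t(6,1) = 2.69 - 1.860·0.678431 = 1.428
Σt over all 10·8 pixels = 284103/2125 ≈ 133.6955294
V = pitch²·Σt = 1.58²·284103/2125 = 333.758

t(6,1)=1.428 V=333.758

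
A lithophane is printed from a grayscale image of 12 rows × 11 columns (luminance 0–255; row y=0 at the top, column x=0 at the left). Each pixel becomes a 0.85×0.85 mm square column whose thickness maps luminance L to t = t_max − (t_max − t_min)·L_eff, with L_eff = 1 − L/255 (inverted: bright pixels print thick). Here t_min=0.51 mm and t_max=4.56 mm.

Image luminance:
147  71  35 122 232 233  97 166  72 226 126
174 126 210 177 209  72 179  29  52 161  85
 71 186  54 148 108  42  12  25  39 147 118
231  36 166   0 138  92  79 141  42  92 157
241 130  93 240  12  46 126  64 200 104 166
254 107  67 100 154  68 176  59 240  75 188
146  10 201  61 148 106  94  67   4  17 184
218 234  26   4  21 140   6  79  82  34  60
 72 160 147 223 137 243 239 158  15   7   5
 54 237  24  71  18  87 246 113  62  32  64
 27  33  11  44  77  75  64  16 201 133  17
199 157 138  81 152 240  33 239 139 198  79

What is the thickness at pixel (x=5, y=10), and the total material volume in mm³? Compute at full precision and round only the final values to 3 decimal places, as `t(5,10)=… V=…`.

t(5,10)=1.701 V=217.826

span = t_max - t_min = 4.56 - 0.51 = 4.050
L(5,10) = 75, L_eff = 1 - 75/255 = 0.705882 (inverted)
t(5,10) = 4.56 - 4.050·0.705882 = 1.701
Σt over all 12·11 pixels = 128133/425 ≈ 301.4894118
V = pitch²·Σt = 0.85²·128133/425 = 217.826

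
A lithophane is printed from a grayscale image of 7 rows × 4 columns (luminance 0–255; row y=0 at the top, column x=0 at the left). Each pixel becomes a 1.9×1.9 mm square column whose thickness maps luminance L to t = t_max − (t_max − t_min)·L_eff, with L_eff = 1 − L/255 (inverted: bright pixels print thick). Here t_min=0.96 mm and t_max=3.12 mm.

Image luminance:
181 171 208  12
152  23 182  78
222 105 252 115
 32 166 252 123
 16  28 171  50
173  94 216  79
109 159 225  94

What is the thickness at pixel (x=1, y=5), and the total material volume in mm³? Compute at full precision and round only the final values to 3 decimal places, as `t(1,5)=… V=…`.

span = t_max - t_min = 3.12 - 0.96 = 2.160
L(1,5) = 94, L_eff = 1 - 94/255 = 0.631373 (inverted)
t(1,5) = 3.12 - 2.160·0.631373 = 1.756
Σt over all 7·4 pixels = 123504/2125 ≈ 58.1195294
V = pitch²·Σt = 1.9²·123504/2125 = 209.812

t(1,5)=1.756 V=209.812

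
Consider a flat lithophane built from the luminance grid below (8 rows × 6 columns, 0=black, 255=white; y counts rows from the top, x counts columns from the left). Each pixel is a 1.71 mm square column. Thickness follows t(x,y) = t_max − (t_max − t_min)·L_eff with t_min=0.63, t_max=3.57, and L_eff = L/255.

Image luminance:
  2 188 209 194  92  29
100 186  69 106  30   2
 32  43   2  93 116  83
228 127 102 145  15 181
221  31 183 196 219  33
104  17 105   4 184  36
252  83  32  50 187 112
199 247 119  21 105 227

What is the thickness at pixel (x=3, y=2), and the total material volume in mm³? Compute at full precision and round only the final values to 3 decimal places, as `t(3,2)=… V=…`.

t(3,2)=2.498 V=321.012

span = t_max - t_min = 3.57 - 0.63 = 2.940
L(3,2) = 93, L_eff = 93/255 = 0.364706
t(3,2) = 3.57 - 2.940·0.364706 = 2.498
Σt over all 8·6 pixels = 466571/4250 ≈ 109.7814118
V = pitch²·Σt = 1.71²·466571/4250 = 321.012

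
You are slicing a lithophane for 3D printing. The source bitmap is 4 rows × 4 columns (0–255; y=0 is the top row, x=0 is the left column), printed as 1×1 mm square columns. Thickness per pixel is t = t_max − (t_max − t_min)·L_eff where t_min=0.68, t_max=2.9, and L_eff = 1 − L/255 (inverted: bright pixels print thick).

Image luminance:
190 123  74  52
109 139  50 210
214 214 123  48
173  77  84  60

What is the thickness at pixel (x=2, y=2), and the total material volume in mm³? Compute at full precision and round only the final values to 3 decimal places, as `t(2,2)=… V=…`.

span = t_max - t_min = 2.9 - 0.68 = 2.220
L(2,2) = 123, L_eff = 1 - 123/255 = 0.517647 (inverted)
t(2,2) = 2.9 - 2.220·0.517647 = 1.751
Σt over all 4·4 pixels = 11802/425 ≈ 27.7694118
V = pitch²·Σt = 1²·11802/425 = 27.769

t(2,2)=1.751 V=27.769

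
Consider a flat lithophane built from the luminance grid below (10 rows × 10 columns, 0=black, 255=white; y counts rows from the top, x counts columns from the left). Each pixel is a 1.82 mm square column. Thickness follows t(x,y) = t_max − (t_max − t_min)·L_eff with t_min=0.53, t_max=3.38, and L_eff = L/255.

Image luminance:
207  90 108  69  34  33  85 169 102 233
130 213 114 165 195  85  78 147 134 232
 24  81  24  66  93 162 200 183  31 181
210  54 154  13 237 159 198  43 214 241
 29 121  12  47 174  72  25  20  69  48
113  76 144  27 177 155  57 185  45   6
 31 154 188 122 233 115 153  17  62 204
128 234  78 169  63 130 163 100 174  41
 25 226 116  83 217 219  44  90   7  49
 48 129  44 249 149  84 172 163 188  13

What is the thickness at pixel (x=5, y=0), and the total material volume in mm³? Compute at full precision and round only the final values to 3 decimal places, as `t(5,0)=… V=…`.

t(5,0)=3.011 V=687.668

span = t_max - t_min = 3.38 - 0.53 = 2.850
L(5,0) = 33, L_eff = 33/255 = 0.129412
t(5,0) = 3.38 - 2.850·0.129412 = 3.011
Σt over all 10·10 pixels = 352927/1700 ≈ 207.6041176
V = pitch²·Σt = 1.82²·352927/1700 = 687.668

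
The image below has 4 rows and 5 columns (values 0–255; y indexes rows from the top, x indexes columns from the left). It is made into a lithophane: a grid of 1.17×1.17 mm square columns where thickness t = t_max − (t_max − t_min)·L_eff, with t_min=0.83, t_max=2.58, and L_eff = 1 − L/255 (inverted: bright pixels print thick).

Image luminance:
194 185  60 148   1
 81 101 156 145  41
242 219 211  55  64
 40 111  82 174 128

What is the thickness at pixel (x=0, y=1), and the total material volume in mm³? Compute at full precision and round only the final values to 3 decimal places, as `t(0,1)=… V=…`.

t(0,1)=1.386 V=45.627

span = t_max - t_min = 2.58 - 0.83 = 1.750
L(0,1) = 81, L_eff = 1 - 81/255 = 0.682353 (inverted)
t(0,1) = 2.58 - 1.750·0.682353 = 1.386
Σt over all 4·5 pixels = 16999/510 ≈ 33.3313725
V = pitch²·Σt = 1.17²·16999/510 = 45.627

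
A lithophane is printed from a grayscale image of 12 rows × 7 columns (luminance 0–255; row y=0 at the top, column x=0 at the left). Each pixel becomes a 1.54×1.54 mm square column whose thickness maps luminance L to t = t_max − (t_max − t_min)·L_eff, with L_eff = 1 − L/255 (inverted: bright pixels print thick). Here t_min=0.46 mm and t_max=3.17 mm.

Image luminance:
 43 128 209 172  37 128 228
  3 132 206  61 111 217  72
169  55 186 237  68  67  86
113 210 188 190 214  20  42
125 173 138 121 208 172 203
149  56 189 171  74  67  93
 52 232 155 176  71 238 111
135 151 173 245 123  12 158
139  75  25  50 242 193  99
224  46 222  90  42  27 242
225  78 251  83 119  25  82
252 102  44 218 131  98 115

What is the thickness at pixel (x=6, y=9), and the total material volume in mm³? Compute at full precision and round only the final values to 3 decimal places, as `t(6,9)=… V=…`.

span = t_max - t_min = 3.17 - 0.46 = 2.710
L(6,9) = 242, L_eff = 1 - 242/255 = 0.050980 (inverted)
t(6,9) = 3.17 - 2.710·0.050980 = 3.032
Σt over all 12·7 pixels = 1996981/12750 ≈ 156.6259608
V = pitch²·Σt = 1.54²·1996981/12750 = 371.454

t(6,9)=3.032 V=371.454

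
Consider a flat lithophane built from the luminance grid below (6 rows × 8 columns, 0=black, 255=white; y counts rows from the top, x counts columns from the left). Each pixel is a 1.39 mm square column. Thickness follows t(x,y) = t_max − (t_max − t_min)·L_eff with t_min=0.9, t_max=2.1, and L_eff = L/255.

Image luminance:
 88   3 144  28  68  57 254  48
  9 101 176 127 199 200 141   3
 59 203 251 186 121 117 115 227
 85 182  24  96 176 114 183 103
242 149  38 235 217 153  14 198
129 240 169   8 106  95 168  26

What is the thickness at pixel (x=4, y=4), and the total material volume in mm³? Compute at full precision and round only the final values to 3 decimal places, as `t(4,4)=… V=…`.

span = t_max - t_min = 2.1 - 0.9 = 1.200
L(4,4) = 217, L_eff = 217/255 = 0.850980
t(4,4) = 2.1 - 1.200·0.850980 = 1.079
Σt over all 6·8 pixels = 6138/85 ≈ 72.2117647
V = pitch²·Σt = 1.39²·6138/85 = 139.520

t(4,4)=1.079 V=139.520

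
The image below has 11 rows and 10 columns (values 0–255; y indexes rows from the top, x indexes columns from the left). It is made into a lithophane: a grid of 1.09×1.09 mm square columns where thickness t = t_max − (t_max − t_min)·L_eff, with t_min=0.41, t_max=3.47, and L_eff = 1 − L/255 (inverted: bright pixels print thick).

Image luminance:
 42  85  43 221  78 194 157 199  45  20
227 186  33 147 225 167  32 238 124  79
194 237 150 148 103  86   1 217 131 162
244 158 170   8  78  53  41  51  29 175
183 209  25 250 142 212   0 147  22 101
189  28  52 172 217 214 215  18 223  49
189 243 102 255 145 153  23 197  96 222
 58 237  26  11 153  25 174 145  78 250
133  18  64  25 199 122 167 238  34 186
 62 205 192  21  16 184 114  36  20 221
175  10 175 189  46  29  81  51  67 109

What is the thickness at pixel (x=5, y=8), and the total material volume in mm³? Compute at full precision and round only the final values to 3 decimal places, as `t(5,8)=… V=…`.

span = t_max - t_min = 3.47 - 0.41 = 3.060
L(5,8) = 122, L_eff = 1 - 122/255 = 0.521569 (inverted)
t(5,8) = 3.47 - 3.060·0.521569 = 1.874
Σt over all 11·10 pixels = 208.504
V = pitch²·Σt = 1.09²·208.504 = 247.724

t(5,8)=1.874 V=247.724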